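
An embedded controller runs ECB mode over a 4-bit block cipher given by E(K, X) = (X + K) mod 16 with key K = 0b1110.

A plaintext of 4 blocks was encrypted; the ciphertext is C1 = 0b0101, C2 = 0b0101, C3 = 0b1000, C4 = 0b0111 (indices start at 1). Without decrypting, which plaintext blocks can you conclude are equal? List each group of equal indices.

ECB encrypts each block independently with the same key, so equal ciphertext blocks imply equal plaintext blocks.
C1 = C2 = 0b0101, so P1 = P2.

P1 = P2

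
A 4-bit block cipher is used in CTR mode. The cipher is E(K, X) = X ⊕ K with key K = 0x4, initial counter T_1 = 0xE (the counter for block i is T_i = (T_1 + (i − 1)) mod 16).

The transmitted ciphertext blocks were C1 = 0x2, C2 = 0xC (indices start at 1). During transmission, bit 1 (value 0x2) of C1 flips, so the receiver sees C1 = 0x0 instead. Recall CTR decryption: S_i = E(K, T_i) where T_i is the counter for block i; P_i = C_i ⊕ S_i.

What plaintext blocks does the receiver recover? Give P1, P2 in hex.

P1 = 0xA, P2 = 0x7

Only C1 changed, to 0x0. In CTR, a change in C_i flips the same bit in P_i only; the keystream is unaffected. Decrypting the received ciphertext:
P1: T = 0xE, S = E(K, T) = 0xA; 0x0 ⊕ 0xA = 0xA.
P2: T = 0xF, S = E(K, T) = 0xB; 0xC ⊕ 0xB = 0x7.
Blocks that differ from the original plaintext: P1.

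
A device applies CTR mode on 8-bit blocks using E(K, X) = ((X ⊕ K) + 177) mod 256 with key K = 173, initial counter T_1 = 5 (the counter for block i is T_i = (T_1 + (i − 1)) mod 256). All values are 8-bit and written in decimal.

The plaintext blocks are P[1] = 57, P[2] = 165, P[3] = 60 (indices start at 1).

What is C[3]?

C[3] = 103

CTR encryption: S_i = E(K, T_i) where T_i is the counter for block i; C_i = P_i ⊕ S_i.
C[1]: T = 5, S = E(K, T) = 89; 57 ⊕ 89 = 96.
C[2]: T = 6, S = E(K, T) = 92; 165 ⊕ 92 = 249.
C[3]: T = 7, S = E(K, T) = 91; 60 ⊕ 91 = 103.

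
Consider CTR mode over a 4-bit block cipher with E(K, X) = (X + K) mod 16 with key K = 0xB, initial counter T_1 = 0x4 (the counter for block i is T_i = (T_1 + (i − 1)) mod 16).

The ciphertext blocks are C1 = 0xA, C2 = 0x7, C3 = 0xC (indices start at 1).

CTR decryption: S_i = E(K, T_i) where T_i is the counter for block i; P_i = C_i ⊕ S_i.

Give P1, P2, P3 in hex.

P1: T = 0x4, S = E(K, T) = 0xF; 0xA ⊕ 0xF = 0x5.
P2: T = 0x5, S = E(K, T) = 0x0; 0x7 ⊕ 0x0 = 0x7.
P3: T = 0x6, S = E(K, T) = 0x1; 0xC ⊕ 0x1 = 0xD.

P1 = 0x5, P2 = 0x7, P3 = 0xD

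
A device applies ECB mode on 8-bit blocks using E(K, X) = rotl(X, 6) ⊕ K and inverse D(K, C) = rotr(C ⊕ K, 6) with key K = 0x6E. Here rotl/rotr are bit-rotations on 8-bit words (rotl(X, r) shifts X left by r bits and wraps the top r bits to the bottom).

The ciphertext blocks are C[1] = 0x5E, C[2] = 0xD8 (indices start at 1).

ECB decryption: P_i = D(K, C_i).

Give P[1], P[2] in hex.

P[1]: D(K, 0x5E) = 0xC0.
P[2]: D(K, 0xD8) = 0xDA.

P[1] = 0xC0, P[2] = 0xDA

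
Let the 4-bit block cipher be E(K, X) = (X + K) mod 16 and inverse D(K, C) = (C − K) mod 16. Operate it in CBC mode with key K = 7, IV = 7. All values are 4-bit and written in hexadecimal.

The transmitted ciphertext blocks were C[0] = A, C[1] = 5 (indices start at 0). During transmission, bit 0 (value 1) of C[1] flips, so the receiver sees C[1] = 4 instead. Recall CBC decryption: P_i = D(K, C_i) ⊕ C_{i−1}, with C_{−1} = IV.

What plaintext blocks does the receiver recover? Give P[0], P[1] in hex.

Only C[1] changed, to 4. In CBC, a change in C_i garbles P_i and flips the same bit in P_{i+1}. Decrypting the received ciphertext:
P[0]: D(K, A) = 3; 3 ⊕ 7 = 4.
P[1]: D(K, 4) = D; D ⊕ A = 7.
Blocks that differ from the original plaintext: P[1].

P[0] = 4, P[1] = 7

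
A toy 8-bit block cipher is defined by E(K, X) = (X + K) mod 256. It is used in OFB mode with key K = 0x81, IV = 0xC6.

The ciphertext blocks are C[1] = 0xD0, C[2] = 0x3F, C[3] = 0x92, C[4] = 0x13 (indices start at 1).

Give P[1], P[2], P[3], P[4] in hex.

OFB decryption: S_i = E(K, S_{i−1}) with S_{0} = IV; P_i = C_i ⊕ S_i.
P[1]: S = E(K, 0xC6) = 0x47; 0xD0 ⊕ 0x47 = 0x97.
P[2]: S = E(K, 0x47) = 0xC8; 0x3F ⊕ 0xC8 = 0xF7.
P[3]: S = E(K, 0xC8) = 0x49; 0x92 ⊕ 0x49 = 0xDB.
P[4]: S = E(K, 0x49) = 0xCA; 0x13 ⊕ 0xCA = 0xD9.

P[1] = 0x97, P[2] = 0xF7, P[3] = 0xDB, P[4] = 0xD9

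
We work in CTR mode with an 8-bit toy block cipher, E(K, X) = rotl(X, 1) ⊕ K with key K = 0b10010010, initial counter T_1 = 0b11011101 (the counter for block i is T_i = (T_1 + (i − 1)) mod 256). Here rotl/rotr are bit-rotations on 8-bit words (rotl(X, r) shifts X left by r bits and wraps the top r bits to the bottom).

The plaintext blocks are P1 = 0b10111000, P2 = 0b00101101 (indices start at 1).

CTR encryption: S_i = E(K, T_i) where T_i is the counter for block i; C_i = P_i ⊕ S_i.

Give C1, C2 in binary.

C1 = 0b10010001, C2 = 0b00000010

C1: T = 0b11011101, S = E(K, T) = 0b00101001; 0b10111000 ⊕ 0b00101001 = 0b10010001.
C2: T = 0b11011110, S = E(K, T) = 0b00101111; 0b00101101 ⊕ 0b00101111 = 0b00000010.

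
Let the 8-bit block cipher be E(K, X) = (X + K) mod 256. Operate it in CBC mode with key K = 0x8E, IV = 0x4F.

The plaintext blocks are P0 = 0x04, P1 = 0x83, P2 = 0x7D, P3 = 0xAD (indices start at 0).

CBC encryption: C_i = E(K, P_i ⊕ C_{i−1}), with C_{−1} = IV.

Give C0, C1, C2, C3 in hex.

C0 = 0xD9, C1 = 0xE8, C2 = 0x23, C3 = 0x1C

C0: P0 ⊕ 0x4F = 0x4B; E(K, 0x4B) = 0xD9.
C1: P1 ⊕ 0xD9 = 0x5A; E(K, 0x5A) = 0xE8.
C2: P2 ⊕ 0xE8 = 0x95; E(K, 0x95) = 0x23.
C3: P3 ⊕ 0x23 = 0x8E; E(K, 0x8E) = 0x1C.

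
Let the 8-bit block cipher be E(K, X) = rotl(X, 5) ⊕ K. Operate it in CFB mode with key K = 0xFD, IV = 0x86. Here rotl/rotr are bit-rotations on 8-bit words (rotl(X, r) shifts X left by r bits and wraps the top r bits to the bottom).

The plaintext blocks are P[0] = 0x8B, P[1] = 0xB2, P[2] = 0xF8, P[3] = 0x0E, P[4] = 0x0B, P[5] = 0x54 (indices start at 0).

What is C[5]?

C[5] = 0x83

CFB encryption: C_i = P_i ⊕ E(K, C_{i−1}), with C_{−1} = IV.
C[0]: E(K, 0x86) = 0x2D; 0x8B ⊕ 0x2D = 0xA6.
C[1]: E(K, 0xA6) = 0x29; 0xB2 ⊕ 0x29 = 0x9B.
C[2]: E(K, 0x9B) = 0x8E; 0xF8 ⊕ 0x8E = 0x76.
C[3]: E(K, 0x76) = 0x33; 0x0E ⊕ 0x33 = 0x3D.
C[4]: E(K, 0x3D) = 0x5A; 0x0B ⊕ 0x5A = 0x51.
C[5]: E(K, 0x51) = 0xD7; 0x54 ⊕ 0xD7 = 0x83.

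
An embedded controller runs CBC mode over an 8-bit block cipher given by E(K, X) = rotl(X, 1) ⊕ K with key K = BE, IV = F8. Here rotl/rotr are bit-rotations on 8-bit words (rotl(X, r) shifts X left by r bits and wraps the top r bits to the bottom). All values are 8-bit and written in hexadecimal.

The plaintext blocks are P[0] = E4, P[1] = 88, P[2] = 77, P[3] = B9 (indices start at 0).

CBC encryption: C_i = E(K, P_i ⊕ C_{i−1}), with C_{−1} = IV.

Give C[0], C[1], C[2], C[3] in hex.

C[0] = 86, C[1] = A2, C[2] = 15, C[3] = E7

C[0]: P[0] ⊕ F8 = 1C; E(K, 1C) = 86.
C[1]: P[1] ⊕ 86 = 0E; E(K, 0E) = A2.
C[2]: P[2] ⊕ A2 = D5; E(K, D5) = 15.
C[3]: P[3] ⊕ 15 = AC; E(K, AC) = E7.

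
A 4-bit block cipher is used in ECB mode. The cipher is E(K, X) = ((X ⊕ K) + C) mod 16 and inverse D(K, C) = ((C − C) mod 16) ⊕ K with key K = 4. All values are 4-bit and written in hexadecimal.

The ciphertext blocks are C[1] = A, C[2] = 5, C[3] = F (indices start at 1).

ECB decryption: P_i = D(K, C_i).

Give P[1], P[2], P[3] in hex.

P[1] = A, P[2] = D, P[3] = 7

P[1]: D(K, A) = A.
P[2]: D(K, 5) = D.
P[3]: D(K, F) = 7.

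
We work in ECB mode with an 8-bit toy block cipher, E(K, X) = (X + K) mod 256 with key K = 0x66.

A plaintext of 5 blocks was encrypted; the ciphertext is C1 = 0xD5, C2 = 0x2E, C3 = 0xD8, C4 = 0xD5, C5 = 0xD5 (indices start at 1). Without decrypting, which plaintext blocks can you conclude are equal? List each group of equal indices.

P1 = P4 = P5

ECB encrypts each block independently with the same key, so equal ciphertext blocks imply equal plaintext blocks.
C1 = C4 = C5 = 0xD5, so P1 = P4 = P5.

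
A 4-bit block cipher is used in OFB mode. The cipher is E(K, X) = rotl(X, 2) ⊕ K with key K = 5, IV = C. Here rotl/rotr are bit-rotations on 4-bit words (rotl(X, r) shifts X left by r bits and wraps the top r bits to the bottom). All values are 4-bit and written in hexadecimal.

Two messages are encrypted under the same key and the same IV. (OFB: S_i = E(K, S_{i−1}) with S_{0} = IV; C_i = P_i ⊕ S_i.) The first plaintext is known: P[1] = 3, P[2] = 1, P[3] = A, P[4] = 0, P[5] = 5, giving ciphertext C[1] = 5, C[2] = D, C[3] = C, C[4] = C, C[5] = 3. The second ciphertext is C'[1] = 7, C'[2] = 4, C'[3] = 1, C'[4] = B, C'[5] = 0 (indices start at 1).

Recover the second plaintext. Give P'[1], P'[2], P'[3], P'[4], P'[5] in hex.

In OFB with a reused IV, both messages share the same keystream S_i, so C_i ⊕ C'_i = P_i ⊕ P'_i and thus P'_i = P_i ⊕ C_i ⊕ C'_i.
P'[1]: 3 ⊕ 5 ⊕ 7 = 1.
P'[2]: 1 ⊕ D ⊕ 4 = 8.
P'[3]: A ⊕ C ⊕ 1 = 7.
P'[4]: 0 ⊕ C ⊕ B = 7.
P'[5]: 5 ⊕ 3 ⊕ 0 = 6.

P'[1] = 1, P'[2] = 8, P'[3] = 7, P'[4] = 7, P'[5] = 6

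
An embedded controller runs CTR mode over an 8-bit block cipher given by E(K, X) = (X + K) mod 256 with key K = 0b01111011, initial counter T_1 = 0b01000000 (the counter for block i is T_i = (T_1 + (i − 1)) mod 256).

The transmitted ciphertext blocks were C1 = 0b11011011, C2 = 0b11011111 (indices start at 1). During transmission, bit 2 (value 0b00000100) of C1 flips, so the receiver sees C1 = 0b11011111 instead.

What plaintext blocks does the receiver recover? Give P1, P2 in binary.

CTR decryption: S_i = E(K, T_i) where T_i is the counter for block i; P_i = C_i ⊕ S_i.
Only C1 changed, to 0b11011111. In CTR, a change in C_i flips the same bit in P_i only; the keystream is unaffected. Decrypting the received ciphertext:
P1: T = 0b01000000, S = E(K, T) = 0b10111011; 0b11011111 ⊕ 0b10111011 = 0b01100100.
P2: T = 0b01000001, S = E(K, T) = 0b10111100; 0b11011111 ⊕ 0b10111100 = 0b01100011.
Blocks that differ from the original plaintext: P1.

P1 = 0b01100100, P2 = 0b01100011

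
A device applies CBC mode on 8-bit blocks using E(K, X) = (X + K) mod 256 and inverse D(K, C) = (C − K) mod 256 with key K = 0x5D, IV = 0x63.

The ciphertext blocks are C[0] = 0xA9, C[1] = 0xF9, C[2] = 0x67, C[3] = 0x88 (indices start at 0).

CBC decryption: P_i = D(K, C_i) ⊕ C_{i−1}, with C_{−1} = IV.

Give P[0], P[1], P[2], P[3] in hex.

P[0] = 0x2F, P[1] = 0x35, P[2] = 0xF3, P[3] = 0x4C

P[0]: D(K, 0xA9) = 0x4C; 0x4C ⊕ 0x63 = 0x2F.
P[1]: D(K, 0xF9) = 0x9C; 0x9C ⊕ 0xA9 = 0x35.
P[2]: D(K, 0x67) = 0x0A; 0x0A ⊕ 0xF9 = 0xF3.
P[3]: D(K, 0x88) = 0x2B; 0x2B ⊕ 0x67 = 0x4C.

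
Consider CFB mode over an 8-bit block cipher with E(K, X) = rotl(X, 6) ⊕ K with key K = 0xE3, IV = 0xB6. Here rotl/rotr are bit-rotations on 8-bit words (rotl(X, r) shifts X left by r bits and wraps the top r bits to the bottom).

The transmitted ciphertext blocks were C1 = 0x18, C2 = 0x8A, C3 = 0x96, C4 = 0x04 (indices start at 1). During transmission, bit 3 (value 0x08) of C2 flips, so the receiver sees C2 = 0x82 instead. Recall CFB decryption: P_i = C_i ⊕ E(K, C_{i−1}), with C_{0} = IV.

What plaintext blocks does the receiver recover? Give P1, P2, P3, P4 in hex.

Only C2 changed, to 0x82. In CFB, a change in C_i flips the same bit in P_i and garbles P_{i+1}. Decrypting the received ciphertext:
P1: E(K, 0xB6) = 0x4E; 0x18 ⊕ 0x4E = 0x56.
P2: E(K, 0x18) = 0xE5; 0x82 ⊕ 0xE5 = 0x67.
P3: E(K, 0x82) = 0x43; 0x96 ⊕ 0x43 = 0xD5.
P4: E(K, 0x96) = 0x46; 0x04 ⊕ 0x46 = 0x42.
Blocks that differ from the original plaintext: P2, P3.

P1 = 0x56, P2 = 0x67, P3 = 0xD5, P4 = 0x42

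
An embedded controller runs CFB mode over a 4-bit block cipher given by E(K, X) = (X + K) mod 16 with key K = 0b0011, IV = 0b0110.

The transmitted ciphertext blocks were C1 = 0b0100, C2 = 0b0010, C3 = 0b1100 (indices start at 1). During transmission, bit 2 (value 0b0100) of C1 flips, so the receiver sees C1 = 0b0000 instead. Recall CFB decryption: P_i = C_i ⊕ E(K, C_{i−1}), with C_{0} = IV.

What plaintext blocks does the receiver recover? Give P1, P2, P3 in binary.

P1 = 0b1001, P2 = 0b0001, P3 = 0b1001

Only C1 changed, to 0b0000. In CFB, a change in C_i flips the same bit in P_i and garbles P_{i+1}. Decrypting the received ciphertext:
P1: E(K, 0b0110) = 0b1001; 0b0000 ⊕ 0b1001 = 0b1001.
P2: E(K, 0b0000) = 0b0011; 0b0010 ⊕ 0b0011 = 0b0001.
P3: E(K, 0b0010) = 0b0101; 0b1100 ⊕ 0b0101 = 0b1001.
Blocks that differ from the original plaintext: P1, P2.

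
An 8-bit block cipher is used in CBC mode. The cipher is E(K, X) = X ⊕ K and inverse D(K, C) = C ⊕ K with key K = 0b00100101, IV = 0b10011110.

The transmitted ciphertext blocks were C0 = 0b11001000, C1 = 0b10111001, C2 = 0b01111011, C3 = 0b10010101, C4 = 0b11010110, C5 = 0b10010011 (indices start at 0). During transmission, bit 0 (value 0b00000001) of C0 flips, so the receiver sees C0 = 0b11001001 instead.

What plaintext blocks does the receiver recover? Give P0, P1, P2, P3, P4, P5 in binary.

P0 = 0b01110010, P1 = 0b01010101, P2 = 0b11100111, P3 = 0b11001011, P4 = 0b01100110, P5 = 0b01100000

CBC decryption: P_i = D(K, C_i) ⊕ C_{i−1}, with C_{−1} = IV.
Only C0 changed, to 0b11001001. In CBC, a change in C_i garbles P_i and flips the same bit in P_{i+1}. Decrypting the received ciphertext:
P0: D(K, 0b11001001) = 0b11101100; 0b11101100 ⊕ 0b10011110 = 0b01110010.
P1: D(K, 0b10111001) = 0b10011100; 0b10011100 ⊕ 0b11001001 = 0b01010101.
P2: D(K, 0b01111011) = 0b01011110; 0b01011110 ⊕ 0b10111001 = 0b11100111.
P3: D(K, 0b10010101) = 0b10110000; 0b10110000 ⊕ 0b01111011 = 0b11001011.
P4: D(K, 0b11010110) = 0b11110011; 0b11110011 ⊕ 0b10010101 = 0b01100110.
P5: D(K, 0b10010011) = 0b10110110; 0b10110110 ⊕ 0b11010110 = 0b01100000.
Blocks that differ from the original plaintext: P0, P1.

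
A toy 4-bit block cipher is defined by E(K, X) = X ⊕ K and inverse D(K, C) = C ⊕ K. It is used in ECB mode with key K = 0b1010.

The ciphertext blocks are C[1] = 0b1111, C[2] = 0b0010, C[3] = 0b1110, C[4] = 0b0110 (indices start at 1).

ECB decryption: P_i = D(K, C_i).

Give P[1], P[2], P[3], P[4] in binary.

P[1]: D(K, 0b1111) = 0b0101.
P[2]: D(K, 0b0010) = 0b1000.
P[3]: D(K, 0b1110) = 0b0100.
P[4]: D(K, 0b0110) = 0b1100.

P[1] = 0b0101, P[2] = 0b1000, P[3] = 0b0100, P[4] = 0b1100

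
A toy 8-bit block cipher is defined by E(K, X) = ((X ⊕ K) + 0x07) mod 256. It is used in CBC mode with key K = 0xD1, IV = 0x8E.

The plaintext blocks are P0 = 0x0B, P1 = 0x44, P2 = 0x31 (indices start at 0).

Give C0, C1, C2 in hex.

CBC encryption: C_i = E(K, P_i ⊕ C_{i−1}), with C_{−1} = IV.
C0: P0 ⊕ 0x8E = 0x85; E(K, 0x85) = 0x5B.
C1: P1 ⊕ 0x5B = 0x1F; E(K, 0x1F) = 0xD5.
C2: P2 ⊕ 0xD5 = 0xE4; E(K, 0xE4) = 0x3C.

C0 = 0x5B, C1 = 0xD5, C2 = 0x3C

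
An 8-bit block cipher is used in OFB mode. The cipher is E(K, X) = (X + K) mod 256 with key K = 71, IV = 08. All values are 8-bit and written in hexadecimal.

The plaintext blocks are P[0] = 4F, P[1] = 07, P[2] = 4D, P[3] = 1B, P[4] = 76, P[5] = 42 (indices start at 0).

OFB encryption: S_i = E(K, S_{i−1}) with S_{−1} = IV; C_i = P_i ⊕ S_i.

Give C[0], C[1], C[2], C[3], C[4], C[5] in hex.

C[0]: S = E(K, 08) = 79; 4F ⊕ 79 = 36.
C[1]: S = E(K, 79) = EA; 07 ⊕ EA = ED.
C[2]: S = E(K, EA) = 5B; 4D ⊕ 5B = 16.
C[3]: S = E(K, 5B) = CC; 1B ⊕ CC = D7.
C[4]: S = E(K, CC) = 3D; 76 ⊕ 3D = 4B.
C[5]: S = E(K, 3D) = AE; 42 ⊕ AE = EC.

C[0] = 36, C[1] = ED, C[2] = 16, C[3] = D7, C[4] = 4B, C[5] = EC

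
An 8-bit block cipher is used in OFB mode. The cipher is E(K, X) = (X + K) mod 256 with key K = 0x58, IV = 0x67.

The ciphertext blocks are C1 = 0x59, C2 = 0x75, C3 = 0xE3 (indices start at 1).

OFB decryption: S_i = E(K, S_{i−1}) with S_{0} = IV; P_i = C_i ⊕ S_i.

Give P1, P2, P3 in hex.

P1 = 0xE6, P2 = 0x62, P3 = 0x8C

P1: S = E(K, 0x67) = 0xBF; 0x59 ⊕ 0xBF = 0xE6.
P2: S = E(K, 0xBF) = 0x17; 0x75 ⊕ 0x17 = 0x62.
P3: S = E(K, 0x17) = 0x6F; 0xE3 ⊕ 0x6F = 0x8C.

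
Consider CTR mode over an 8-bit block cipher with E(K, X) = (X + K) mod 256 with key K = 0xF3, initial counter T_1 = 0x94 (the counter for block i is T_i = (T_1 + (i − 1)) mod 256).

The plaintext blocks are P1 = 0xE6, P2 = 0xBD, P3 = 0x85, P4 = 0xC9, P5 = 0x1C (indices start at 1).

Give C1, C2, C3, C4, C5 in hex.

C1 = 0x61, C2 = 0x35, C3 = 0x0C, C4 = 0x43, C5 = 0x97

CTR encryption: S_i = E(K, T_i) where T_i is the counter for block i; C_i = P_i ⊕ S_i.
C1: T = 0x94, S = E(K, T) = 0x87; 0xE6 ⊕ 0x87 = 0x61.
C2: T = 0x95, S = E(K, T) = 0x88; 0xBD ⊕ 0x88 = 0x35.
C3: T = 0x96, S = E(K, T) = 0x89; 0x85 ⊕ 0x89 = 0x0C.
C4: T = 0x97, S = E(K, T) = 0x8A; 0xC9 ⊕ 0x8A = 0x43.
C5: T = 0x98, S = E(K, T) = 0x8B; 0x1C ⊕ 0x8B = 0x97.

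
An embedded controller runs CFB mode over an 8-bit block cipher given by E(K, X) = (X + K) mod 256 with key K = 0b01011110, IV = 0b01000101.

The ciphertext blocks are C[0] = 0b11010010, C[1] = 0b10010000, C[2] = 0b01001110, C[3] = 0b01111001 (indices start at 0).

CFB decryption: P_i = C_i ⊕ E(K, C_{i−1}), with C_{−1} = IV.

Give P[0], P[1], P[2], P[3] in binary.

P[0] = 0b01110001, P[1] = 0b10100000, P[2] = 0b10100000, P[3] = 0b11010101

P[0]: E(K, 0b01000101) = 0b10100011; 0b11010010 ⊕ 0b10100011 = 0b01110001.
P[1]: E(K, 0b11010010) = 0b00110000; 0b10010000 ⊕ 0b00110000 = 0b10100000.
P[2]: E(K, 0b10010000) = 0b11101110; 0b01001110 ⊕ 0b11101110 = 0b10100000.
P[3]: E(K, 0b01001110) = 0b10101100; 0b01111001 ⊕ 0b10101100 = 0b11010101.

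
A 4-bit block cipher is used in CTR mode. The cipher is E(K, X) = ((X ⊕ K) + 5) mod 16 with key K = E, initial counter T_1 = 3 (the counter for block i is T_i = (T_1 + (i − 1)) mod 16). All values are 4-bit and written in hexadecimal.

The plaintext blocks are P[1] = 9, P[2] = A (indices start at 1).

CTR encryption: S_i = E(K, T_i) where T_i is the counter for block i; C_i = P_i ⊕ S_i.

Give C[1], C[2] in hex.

C[1]: T = 3, S = E(K, T) = 2; 9 ⊕ 2 = B.
C[2]: T = 4, S = E(K, T) = F; A ⊕ F = 5.

C[1] = B, C[2] = 5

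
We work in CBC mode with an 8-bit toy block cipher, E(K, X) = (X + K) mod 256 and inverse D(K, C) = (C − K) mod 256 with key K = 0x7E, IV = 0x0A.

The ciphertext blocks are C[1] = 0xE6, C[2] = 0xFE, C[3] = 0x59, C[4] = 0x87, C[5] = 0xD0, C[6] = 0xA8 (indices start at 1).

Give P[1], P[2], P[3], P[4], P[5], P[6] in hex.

P[1] = 0x62, P[2] = 0x66, P[3] = 0x25, P[4] = 0x50, P[5] = 0xD5, P[6] = 0xFA

CBC decryption: P_i = D(K, C_i) ⊕ C_{i−1}, with C_{0} = IV.
P[1]: D(K, 0xE6) = 0x68; 0x68 ⊕ 0x0A = 0x62.
P[2]: D(K, 0xFE) = 0x80; 0x80 ⊕ 0xE6 = 0x66.
P[3]: D(K, 0x59) = 0xDB; 0xDB ⊕ 0xFE = 0x25.
P[4]: D(K, 0x87) = 0x09; 0x09 ⊕ 0x59 = 0x50.
P[5]: D(K, 0xD0) = 0x52; 0x52 ⊕ 0x87 = 0xD5.
P[6]: D(K, 0xA8) = 0x2A; 0x2A ⊕ 0xD0 = 0xFA.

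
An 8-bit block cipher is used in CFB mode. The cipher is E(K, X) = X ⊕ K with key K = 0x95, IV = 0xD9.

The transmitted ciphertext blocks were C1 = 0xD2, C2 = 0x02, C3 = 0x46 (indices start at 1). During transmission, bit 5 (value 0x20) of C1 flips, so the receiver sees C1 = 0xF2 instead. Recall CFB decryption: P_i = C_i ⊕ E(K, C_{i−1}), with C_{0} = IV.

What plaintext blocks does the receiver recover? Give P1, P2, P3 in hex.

P1 = 0xBE, P2 = 0x65, P3 = 0xD1

Only C1 changed, to 0xF2. In CFB, a change in C_i flips the same bit in P_i and garbles P_{i+1}. Decrypting the received ciphertext:
P1: E(K, 0xD9) = 0x4C; 0xF2 ⊕ 0x4C = 0xBE.
P2: E(K, 0xF2) = 0x67; 0x02 ⊕ 0x67 = 0x65.
P3: E(K, 0x02) = 0x97; 0x46 ⊕ 0x97 = 0xD1.
Blocks that differ from the original plaintext: P1, P2.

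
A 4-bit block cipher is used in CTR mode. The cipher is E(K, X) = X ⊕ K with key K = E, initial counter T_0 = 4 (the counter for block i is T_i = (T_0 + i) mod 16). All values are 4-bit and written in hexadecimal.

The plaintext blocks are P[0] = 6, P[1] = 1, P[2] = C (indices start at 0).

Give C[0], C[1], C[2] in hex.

CTR encryption: S_i = E(K, T_i) where T_i is the counter for block i; C_i = P_i ⊕ S_i.
C[0]: T = 4, S = E(K, T) = A; 6 ⊕ A = C.
C[1]: T = 5, S = E(K, T) = B; 1 ⊕ B = A.
C[2]: T = 6, S = E(K, T) = 8; C ⊕ 8 = 4.

C[0] = C, C[1] = A, C[2] = 4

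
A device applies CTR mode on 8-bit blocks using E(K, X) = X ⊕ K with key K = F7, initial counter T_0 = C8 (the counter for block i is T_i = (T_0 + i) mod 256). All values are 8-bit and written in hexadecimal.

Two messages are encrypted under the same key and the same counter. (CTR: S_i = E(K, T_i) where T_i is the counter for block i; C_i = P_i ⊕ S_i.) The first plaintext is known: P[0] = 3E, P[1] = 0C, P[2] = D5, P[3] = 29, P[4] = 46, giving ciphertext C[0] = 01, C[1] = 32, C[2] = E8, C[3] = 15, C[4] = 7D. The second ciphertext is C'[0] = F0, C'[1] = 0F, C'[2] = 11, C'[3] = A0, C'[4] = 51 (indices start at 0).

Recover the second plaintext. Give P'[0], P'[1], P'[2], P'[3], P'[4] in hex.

In CTR with a reused counter, both messages share the same keystream S_i, so C_i ⊕ C'_i = P_i ⊕ P'_i and thus P'_i = P_i ⊕ C_i ⊕ C'_i.
P'[0]: 3E ⊕ 01 ⊕ F0 = CF.
P'[1]: 0C ⊕ 32 ⊕ 0F = 31.
P'[2]: D5 ⊕ E8 ⊕ 11 = 2C.
P'[3]: 29 ⊕ 15 ⊕ A0 = 9C.
P'[4]: 46 ⊕ 7D ⊕ 51 = 6A.

P'[0] = CF, P'[1] = 31, P'[2] = 2C, P'[3] = 9C, P'[4] = 6A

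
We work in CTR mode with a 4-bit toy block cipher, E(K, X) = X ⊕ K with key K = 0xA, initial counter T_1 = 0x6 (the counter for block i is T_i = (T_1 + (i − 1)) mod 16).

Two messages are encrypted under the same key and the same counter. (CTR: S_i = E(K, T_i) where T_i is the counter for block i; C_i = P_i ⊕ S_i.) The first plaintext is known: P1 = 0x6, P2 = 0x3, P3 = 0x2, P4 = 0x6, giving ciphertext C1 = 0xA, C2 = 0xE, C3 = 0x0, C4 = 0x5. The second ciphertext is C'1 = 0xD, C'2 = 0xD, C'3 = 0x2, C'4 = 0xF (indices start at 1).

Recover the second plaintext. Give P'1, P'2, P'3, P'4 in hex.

P'1 = 0x1, P'2 = 0x0, P'3 = 0x0, P'4 = 0xC

In CTR with a reused counter, both messages share the same keystream S_i, so C_i ⊕ C'_i = P_i ⊕ P'_i and thus P'_i = P_i ⊕ C_i ⊕ C'_i.
P'1: 0x6 ⊕ 0xA ⊕ 0xD = 0x1.
P'2: 0x3 ⊕ 0xE ⊕ 0xD = 0x0.
P'3: 0x2 ⊕ 0x0 ⊕ 0x2 = 0x0.
P'4: 0x6 ⊕ 0x5 ⊕ 0xF = 0xC.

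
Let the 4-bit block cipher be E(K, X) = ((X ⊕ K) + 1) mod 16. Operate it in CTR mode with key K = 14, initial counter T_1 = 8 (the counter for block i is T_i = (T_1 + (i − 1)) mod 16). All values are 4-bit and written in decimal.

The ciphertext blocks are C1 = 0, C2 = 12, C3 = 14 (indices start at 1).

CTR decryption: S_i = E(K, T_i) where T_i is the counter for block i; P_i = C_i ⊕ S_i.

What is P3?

P3: T = 10, S = E(K, T) = 5; 14 ⊕ 5 = 11.

P3 = 11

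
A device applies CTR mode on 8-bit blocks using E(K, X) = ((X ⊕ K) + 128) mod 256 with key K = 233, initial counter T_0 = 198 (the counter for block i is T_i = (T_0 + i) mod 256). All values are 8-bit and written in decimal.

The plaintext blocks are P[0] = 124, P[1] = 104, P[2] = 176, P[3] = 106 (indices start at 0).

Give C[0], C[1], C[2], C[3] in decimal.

CTR encryption: S_i = E(K, T_i) where T_i is the counter for block i; C_i = P_i ⊕ S_i.
C[0]: T = 198, S = E(K, T) = 175; 124 ⊕ 175 = 211.
C[1]: T = 199, S = E(K, T) = 174; 104 ⊕ 174 = 198.
C[2]: T = 200, S = E(K, T) = 161; 176 ⊕ 161 = 17.
C[3]: T = 201, S = E(K, T) = 160; 106 ⊕ 160 = 202.

C[0] = 211, C[1] = 198, C[2] = 17, C[3] = 202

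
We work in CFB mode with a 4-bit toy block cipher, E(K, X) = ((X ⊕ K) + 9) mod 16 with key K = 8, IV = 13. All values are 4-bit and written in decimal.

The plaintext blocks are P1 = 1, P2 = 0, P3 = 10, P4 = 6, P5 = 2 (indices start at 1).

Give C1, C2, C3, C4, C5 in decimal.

C1 = 15, C2 = 0, C3 = 11, C4 = 10, C5 = 9

CFB encryption: C_i = P_i ⊕ E(K, C_{i−1}), with C_{0} = IV.
C1: E(K, 13) = 14; 1 ⊕ 14 = 15.
C2: E(K, 15) = 0; 0 ⊕ 0 = 0.
C3: E(K, 0) = 1; 10 ⊕ 1 = 11.
C4: E(K, 11) = 12; 6 ⊕ 12 = 10.
C5: E(K, 10) = 11; 2 ⊕ 11 = 9.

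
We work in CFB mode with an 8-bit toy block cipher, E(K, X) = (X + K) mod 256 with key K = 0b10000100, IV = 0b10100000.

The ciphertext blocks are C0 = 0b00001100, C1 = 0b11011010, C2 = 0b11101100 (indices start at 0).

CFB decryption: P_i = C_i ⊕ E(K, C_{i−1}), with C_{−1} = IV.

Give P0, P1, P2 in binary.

P0: E(K, 0b10100000) = 0b00100100; 0b00001100 ⊕ 0b00100100 = 0b00101000.
P1: E(K, 0b00001100) = 0b10010000; 0b11011010 ⊕ 0b10010000 = 0b01001010.
P2: E(K, 0b11011010) = 0b01011110; 0b11101100 ⊕ 0b01011110 = 0b10110010.

P0 = 0b00101000, P1 = 0b01001010, P2 = 0b10110010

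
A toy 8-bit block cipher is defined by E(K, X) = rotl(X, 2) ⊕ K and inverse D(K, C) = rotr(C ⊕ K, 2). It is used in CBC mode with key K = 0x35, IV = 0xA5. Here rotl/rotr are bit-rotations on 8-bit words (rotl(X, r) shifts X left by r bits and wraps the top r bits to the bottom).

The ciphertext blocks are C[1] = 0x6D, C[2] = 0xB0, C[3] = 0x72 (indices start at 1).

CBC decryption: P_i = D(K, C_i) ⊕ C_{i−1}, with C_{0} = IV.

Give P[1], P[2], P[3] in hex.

P[1]: D(K, 0x6D) = 0x16; 0x16 ⊕ 0xA5 = 0xB3.
P[2]: D(K, 0xB0) = 0x61; 0x61 ⊕ 0x6D = 0x0C.
P[3]: D(K, 0x72) = 0xD1; 0xD1 ⊕ 0xB0 = 0x61.

P[1] = 0xB3, P[2] = 0x0C, P[3] = 0x61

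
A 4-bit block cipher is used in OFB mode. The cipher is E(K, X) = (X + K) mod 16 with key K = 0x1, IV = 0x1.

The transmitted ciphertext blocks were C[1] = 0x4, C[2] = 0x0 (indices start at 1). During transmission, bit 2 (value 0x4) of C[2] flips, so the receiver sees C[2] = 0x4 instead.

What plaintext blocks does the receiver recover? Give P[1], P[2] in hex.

OFB decryption: S_i = E(K, S_{i−1}) with S_{0} = IV; P_i = C_i ⊕ S_i.
Only C[2] changed, to 0x4. In OFB, a change in C_i flips the same bit in P_i only; the keystream is unaffected. Decrypting the received ciphertext:
P[1]: S = E(K, 0x1) = 0x2; 0x4 ⊕ 0x2 = 0x6.
P[2]: S = E(K, 0x2) = 0x3; 0x4 ⊕ 0x3 = 0x7.
Blocks that differ from the original plaintext: P[2].

P[1] = 0x6, P[2] = 0x7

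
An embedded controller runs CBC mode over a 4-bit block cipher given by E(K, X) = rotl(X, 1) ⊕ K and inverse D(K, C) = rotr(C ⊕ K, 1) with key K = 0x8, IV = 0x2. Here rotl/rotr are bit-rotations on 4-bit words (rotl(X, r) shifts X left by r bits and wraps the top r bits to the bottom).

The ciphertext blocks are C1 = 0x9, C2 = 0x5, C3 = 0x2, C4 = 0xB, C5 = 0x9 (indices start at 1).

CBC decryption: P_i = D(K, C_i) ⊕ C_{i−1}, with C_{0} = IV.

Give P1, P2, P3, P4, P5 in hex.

P1 = 0xA, P2 = 0x7, P3 = 0x0, P4 = 0xB, P5 = 0x3

P1: D(K, 0x9) = 0x8; 0x8 ⊕ 0x2 = 0xA.
P2: D(K, 0x5) = 0xE; 0xE ⊕ 0x9 = 0x7.
P3: D(K, 0x2) = 0x5; 0x5 ⊕ 0x5 = 0x0.
P4: D(K, 0xB) = 0x9; 0x9 ⊕ 0x2 = 0xB.
P5: D(K, 0x9) = 0x8; 0x8 ⊕ 0xB = 0x3.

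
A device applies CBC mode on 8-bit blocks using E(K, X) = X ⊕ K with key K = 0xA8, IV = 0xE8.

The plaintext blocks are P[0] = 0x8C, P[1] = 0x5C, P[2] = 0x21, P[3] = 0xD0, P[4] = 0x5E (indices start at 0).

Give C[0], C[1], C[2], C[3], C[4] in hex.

CBC encryption: C_i = E(K, P_i ⊕ C_{i−1}), with C_{−1} = IV.
C[0]: P[0] ⊕ 0xE8 = 0x64; E(K, 0x64) = 0xCC.
C[1]: P[1] ⊕ 0xCC = 0x90; E(K, 0x90) = 0x38.
C[2]: P[2] ⊕ 0x38 = 0x19; E(K, 0x19) = 0xB1.
C[3]: P[3] ⊕ 0xB1 = 0x61; E(K, 0x61) = 0xC9.
C[4]: P[4] ⊕ 0xC9 = 0x97; E(K, 0x97) = 0x3F.

C[0] = 0xCC, C[1] = 0x38, C[2] = 0xB1, C[3] = 0xC9, C[4] = 0x3F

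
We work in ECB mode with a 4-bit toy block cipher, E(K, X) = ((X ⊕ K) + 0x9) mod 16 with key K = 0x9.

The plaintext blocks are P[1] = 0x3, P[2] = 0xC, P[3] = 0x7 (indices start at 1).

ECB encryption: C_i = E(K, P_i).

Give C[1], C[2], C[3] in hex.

C[1] = 0x3, C[2] = 0xE, C[3] = 0x7

C[1]: E(K, 0x3) = 0x3.
C[2]: E(K, 0xC) = 0xE.
C[3]: E(K, 0x7) = 0x7.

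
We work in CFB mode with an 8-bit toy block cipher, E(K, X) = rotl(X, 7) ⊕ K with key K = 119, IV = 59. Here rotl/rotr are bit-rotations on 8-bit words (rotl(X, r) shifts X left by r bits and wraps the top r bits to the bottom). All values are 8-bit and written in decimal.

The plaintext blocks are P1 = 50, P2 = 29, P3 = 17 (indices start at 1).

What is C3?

C3 = 101

CFB encryption: C_i = P_i ⊕ E(K, C_{i−1}), with C_{0} = IV.
C1: E(K, 59) = 234; 50 ⊕ 234 = 216.
C2: E(K, 216) = 27; 29 ⊕ 27 = 6.
C3: E(K, 6) = 116; 17 ⊕ 116 = 101.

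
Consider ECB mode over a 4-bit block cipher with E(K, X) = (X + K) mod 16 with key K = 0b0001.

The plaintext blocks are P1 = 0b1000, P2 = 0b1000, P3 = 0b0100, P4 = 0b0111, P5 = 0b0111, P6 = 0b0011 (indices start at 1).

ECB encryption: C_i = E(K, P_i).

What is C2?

C2 = 0b1001

C2: E(K, 0b1000) = 0b1001.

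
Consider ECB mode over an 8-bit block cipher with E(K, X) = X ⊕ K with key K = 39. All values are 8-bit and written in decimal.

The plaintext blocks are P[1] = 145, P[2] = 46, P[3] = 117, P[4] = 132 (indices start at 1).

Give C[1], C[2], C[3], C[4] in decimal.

C[1] = 182, C[2] = 9, C[3] = 82, C[4] = 163

ECB encryption: C_i = E(K, P_i).
C[1]: E(K, 145) = 182.
C[2]: E(K, 46) = 9.
C[3]: E(K, 117) = 82.
C[4]: E(K, 132) = 163.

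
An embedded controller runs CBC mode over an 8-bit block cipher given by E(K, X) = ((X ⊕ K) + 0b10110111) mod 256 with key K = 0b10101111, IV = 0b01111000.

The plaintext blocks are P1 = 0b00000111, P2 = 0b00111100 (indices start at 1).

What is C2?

C2 = 0b11001011

CBC encryption: C_i = E(K, P_i ⊕ C_{i−1}), with C_{0} = IV.
C1: P1 ⊕ 0b01111000 = 0b01111111; E(K, 0b01111111) = 0b10000111.
C2: P2 ⊕ 0b10000111 = 0b10111011; E(K, 0b10111011) = 0b11001011.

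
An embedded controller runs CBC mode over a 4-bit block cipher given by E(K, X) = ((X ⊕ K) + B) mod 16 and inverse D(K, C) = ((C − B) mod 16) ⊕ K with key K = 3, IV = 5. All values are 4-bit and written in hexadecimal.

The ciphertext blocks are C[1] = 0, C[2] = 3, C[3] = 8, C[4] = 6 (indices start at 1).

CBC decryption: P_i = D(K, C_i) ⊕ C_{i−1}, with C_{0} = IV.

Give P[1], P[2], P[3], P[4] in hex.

P[1]: D(K, 0) = 6; 6 ⊕ 5 = 3.
P[2]: D(K, 3) = B; B ⊕ 0 = B.
P[3]: D(K, 8) = E; E ⊕ 3 = D.
P[4]: D(K, 6) = 8; 8 ⊕ 8 = 0.

P[1] = 3, P[2] = B, P[3] = D, P[4] = 0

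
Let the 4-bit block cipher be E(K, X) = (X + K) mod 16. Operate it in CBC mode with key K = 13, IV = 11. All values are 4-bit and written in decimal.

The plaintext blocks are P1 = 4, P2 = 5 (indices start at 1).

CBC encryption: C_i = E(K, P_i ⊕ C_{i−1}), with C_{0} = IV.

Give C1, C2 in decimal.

C1 = 12, C2 = 6

C1: P1 ⊕ 11 = 15; E(K, 15) = 12.
C2: P2 ⊕ 12 = 9; E(K, 9) = 6.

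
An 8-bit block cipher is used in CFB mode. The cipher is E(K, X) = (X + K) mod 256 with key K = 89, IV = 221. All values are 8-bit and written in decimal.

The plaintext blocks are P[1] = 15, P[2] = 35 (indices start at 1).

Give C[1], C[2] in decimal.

C[1] = 57, C[2] = 177

CFB encryption: C_i = P_i ⊕ E(K, C_{i−1}), with C_{0} = IV.
C[1]: E(K, 221) = 54; 15 ⊕ 54 = 57.
C[2]: E(K, 57) = 146; 35 ⊕ 146 = 177.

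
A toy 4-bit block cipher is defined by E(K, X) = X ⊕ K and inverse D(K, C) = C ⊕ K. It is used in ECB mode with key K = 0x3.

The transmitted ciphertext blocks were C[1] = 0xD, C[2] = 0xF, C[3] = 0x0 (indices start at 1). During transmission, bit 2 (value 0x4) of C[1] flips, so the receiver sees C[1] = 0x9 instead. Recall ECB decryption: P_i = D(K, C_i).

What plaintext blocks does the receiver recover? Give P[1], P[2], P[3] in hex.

P[1] = 0xA, P[2] = 0xC, P[3] = 0x3

Only C[1] changed, to 0x9. In ECB, a change in C_i affects only P_i. Decrypting the received ciphertext:
P[1]: D(K, 0x9) = 0xA.
P[2]: D(K, 0xF) = 0xC.
P[3]: D(K, 0x0) = 0x3.
Blocks that differ from the original plaintext: P[1].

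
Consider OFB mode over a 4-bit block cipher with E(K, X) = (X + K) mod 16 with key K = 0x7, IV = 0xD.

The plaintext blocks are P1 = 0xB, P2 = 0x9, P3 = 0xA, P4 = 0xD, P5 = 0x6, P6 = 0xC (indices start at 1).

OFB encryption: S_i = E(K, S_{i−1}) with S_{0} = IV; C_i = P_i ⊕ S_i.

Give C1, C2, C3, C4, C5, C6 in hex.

C1: S = E(K, 0xD) = 0x4; 0xB ⊕ 0x4 = 0xF.
C2: S = E(K, 0x4) = 0xB; 0x9 ⊕ 0xB = 0x2.
C3: S = E(K, 0xB) = 0x2; 0xA ⊕ 0x2 = 0x8.
C4: S = E(K, 0x2) = 0x9; 0xD ⊕ 0x9 = 0x4.
C5: S = E(K, 0x9) = 0x0; 0x6 ⊕ 0x0 = 0x6.
C6: S = E(K, 0x0) = 0x7; 0xC ⊕ 0x7 = 0xB.

C1 = 0xF, C2 = 0x2, C3 = 0x8, C4 = 0x4, C5 = 0x6, C6 = 0xB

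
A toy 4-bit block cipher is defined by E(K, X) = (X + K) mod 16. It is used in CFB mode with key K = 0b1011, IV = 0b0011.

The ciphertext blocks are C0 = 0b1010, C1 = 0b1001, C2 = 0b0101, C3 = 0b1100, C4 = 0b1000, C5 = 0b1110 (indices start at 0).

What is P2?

CFB decryption: P_i = C_i ⊕ E(K, C_{i−1}), with C_{−1} = IV.
P2: E(K, 0b1001) = 0b0100; 0b0101 ⊕ 0b0100 = 0b0001.

P2 = 0b0001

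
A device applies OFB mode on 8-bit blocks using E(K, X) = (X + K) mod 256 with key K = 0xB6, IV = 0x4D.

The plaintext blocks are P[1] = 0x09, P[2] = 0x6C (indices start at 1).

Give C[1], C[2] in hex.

C[1] = 0x0A, C[2] = 0xD5

OFB encryption: S_i = E(K, S_{i−1}) with S_{0} = IV; C_i = P_i ⊕ S_i.
C[1]: S = E(K, 0x4D) = 0x03; 0x09 ⊕ 0x03 = 0x0A.
C[2]: S = E(K, 0x03) = 0xB9; 0x6C ⊕ 0xB9 = 0xD5.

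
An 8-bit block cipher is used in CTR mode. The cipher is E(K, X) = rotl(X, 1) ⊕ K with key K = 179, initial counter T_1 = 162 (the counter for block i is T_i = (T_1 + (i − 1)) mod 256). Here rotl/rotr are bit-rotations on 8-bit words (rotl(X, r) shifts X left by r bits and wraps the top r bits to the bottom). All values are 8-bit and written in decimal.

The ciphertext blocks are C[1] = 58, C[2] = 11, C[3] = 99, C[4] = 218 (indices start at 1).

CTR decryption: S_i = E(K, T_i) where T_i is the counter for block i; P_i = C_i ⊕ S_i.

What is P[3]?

P[3] = 153

P[3]: T = 164, S = E(K, T) = 250; 99 ⊕ 250 = 153.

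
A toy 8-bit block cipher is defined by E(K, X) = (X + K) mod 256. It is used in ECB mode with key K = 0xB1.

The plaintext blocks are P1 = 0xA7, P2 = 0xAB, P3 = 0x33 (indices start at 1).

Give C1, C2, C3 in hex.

ECB encryption: C_i = E(K, P_i).
C1: E(K, 0xA7) = 0x58.
C2: E(K, 0xAB) = 0x5C.
C3: E(K, 0x33) = 0xE4.

C1 = 0x58, C2 = 0x5C, C3 = 0xE4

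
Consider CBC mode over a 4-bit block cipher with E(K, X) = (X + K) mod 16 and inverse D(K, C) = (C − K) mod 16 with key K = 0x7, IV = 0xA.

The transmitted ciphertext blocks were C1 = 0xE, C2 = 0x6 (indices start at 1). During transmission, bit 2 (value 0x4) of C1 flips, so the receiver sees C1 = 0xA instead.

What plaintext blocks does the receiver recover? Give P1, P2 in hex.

P1 = 0x9, P2 = 0x5

CBC decryption: P_i = D(K, C_i) ⊕ C_{i−1}, with C_{0} = IV.
Only C1 changed, to 0xA. In CBC, a change in C_i garbles P_i and flips the same bit in P_{i+1}. Decrypting the received ciphertext:
P1: D(K, 0xA) = 0x3; 0x3 ⊕ 0xA = 0x9.
P2: D(K, 0x6) = 0xF; 0xF ⊕ 0xA = 0x5.
Blocks that differ from the original plaintext: P1, P2.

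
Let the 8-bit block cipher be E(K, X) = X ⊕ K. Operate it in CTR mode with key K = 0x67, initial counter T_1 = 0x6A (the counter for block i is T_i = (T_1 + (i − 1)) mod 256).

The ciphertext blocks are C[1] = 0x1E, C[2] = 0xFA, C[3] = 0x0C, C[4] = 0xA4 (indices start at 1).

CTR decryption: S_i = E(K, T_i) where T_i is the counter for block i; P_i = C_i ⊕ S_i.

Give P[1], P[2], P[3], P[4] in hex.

P[1]: T = 0x6A, S = E(K, T) = 0x0D; 0x1E ⊕ 0x0D = 0x13.
P[2]: T = 0x6B, S = E(K, T) = 0x0C; 0xFA ⊕ 0x0C = 0xF6.
P[3]: T = 0x6C, S = E(K, T) = 0x0B; 0x0C ⊕ 0x0B = 0x07.
P[4]: T = 0x6D, S = E(K, T) = 0x0A; 0xA4 ⊕ 0x0A = 0xAE.

P[1] = 0x13, P[2] = 0xF6, P[3] = 0x07, P[4] = 0xAE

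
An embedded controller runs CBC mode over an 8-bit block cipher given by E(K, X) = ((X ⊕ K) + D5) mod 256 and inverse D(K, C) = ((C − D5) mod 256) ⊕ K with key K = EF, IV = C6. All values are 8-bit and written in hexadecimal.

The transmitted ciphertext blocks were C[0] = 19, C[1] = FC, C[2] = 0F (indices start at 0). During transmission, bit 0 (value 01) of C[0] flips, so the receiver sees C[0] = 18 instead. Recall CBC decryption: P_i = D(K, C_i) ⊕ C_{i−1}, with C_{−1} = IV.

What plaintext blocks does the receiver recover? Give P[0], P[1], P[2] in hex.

P[0] = 6A, P[1] = D0, P[2] = 29

Only C[0] changed, to 18. In CBC, a change in C_i garbles P_i and flips the same bit in P_{i+1}. Decrypting the received ciphertext:
P[0]: D(K, 18) = AC; AC ⊕ C6 = 6A.
P[1]: D(K, FC) = C8; C8 ⊕ 18 = D0.
P[2]: D(K, 0F) = D5; D5 ⊕ FC = 29.
Blocks that differ from the original plaintext: P[0], P[1].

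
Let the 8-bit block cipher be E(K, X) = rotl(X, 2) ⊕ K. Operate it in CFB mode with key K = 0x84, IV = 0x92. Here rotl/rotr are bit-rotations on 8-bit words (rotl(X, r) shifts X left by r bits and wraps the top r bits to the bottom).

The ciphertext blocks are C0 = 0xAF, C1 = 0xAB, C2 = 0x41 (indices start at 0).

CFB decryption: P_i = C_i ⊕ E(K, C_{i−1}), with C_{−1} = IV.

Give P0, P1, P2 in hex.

P0: E(K, 0x92) = 0xCE; 0xAF ⊕ 0xCE = 0x61.
P1: E(K, 0xAF) = 0x3A; 0xAB ⊕ 0x3A = 0x91.
P2: E(K, 0xAB) = 0x2A; 0x41 ⊕ 0x2A = 0x6B.

P0 = 0x61, P1 = 0x91, P2 = 0x6B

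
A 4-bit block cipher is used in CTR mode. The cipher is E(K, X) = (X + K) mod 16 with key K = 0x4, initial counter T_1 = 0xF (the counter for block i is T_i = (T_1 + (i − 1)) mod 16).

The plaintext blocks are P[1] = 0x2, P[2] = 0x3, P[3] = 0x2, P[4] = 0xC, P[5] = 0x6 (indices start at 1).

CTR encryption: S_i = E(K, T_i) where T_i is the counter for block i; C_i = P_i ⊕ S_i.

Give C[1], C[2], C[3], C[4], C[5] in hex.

C[1] = 0x1, C[2] = 0x7, C[3] = 0x7, C[4] = 0xA, C[5] = 0x1

C[1]: T = 0xF, S = E(K, T) = 0x3; 0x2 ⊕ 0x3 = 0x1.
C[2]: T = 0x0, S = E(K, T) = 0x4; 0x3 ⊕ 0x4 = 0x7.
C[3]: T = 0x1, S = E(K, T) = 0x5; 0x2 ⊕ 0x5 = 0x7.
C[4]: T = 0x2, S = E(K, T) = 0x6; 0xC ⊕ 0x6 = 0xA.
C[5]: T = 0x3, S = E(K, T) = 0x7; 0x6 ⊕ 0x7 = 0x1.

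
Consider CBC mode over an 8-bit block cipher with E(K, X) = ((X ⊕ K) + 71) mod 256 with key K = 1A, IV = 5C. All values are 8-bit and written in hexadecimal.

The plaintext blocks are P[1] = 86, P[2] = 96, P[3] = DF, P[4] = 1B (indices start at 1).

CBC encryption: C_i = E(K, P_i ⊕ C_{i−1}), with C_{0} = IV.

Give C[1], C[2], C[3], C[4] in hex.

C[1]: P[1] ⊕ 5C = DA; E(K, DA) = 31.
C[2]: P[2] ⊕ 31 = A7; E(K, A7) = 2E.
C[3]: P[3] ⊕ 2E = F1; E(K, F1) = 5C.
C[4]: P[4] ⊕ 5C = 47; E(K, 47) = CE.

C[1] = 31, C[2] = 2E, C[3] = 5C, C[4] = CE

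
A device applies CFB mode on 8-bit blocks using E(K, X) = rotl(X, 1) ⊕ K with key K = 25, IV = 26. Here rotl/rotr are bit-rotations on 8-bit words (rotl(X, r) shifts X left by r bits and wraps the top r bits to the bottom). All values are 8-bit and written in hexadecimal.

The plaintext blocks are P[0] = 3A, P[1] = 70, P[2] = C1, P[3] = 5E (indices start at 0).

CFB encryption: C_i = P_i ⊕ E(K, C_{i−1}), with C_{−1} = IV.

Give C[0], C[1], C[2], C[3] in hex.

C[0]: E(K, 26) = 69; 3A ⊕ 69 = 53.
C[1]: E(K, 53) = 83; 70 ⊕ 83 = F3.
C[2]: E(K, F3) = C2; C1 ⊕ C2 = 03.
C[3]: E(K, 03) = 23; 5E ⊕ 23 = 7D.

C[0] = 53, C[1] = F3, C[2] = 03, C[3] = 7D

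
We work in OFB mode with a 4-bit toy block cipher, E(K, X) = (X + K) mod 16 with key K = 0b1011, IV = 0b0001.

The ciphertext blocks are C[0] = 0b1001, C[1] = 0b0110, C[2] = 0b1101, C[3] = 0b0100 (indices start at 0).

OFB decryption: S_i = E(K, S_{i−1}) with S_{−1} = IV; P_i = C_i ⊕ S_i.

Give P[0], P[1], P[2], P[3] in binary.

P[0] = 0b0101, P[1] = 0b0001, P[2] = 0b1111, P[3] = 0b1001

P[0]: S = E(K, 0b0001) = 0b1100; 0b1001 ⊕ 0b1100 = 0b0101.
P[1]: S = E(K, 0b1100) = 0b0111; 0b0110 ⊕ 0b0111 = 0b0001.
P[2]: S = E(K, 0b0111) = 0b0010; 0b1101 ⊕ 0b0010 = 0b1111.
P[3]: S = E(K, 0b0010) = 0b1101; 0b0100 ⊕ 0b1101 = 0b1001.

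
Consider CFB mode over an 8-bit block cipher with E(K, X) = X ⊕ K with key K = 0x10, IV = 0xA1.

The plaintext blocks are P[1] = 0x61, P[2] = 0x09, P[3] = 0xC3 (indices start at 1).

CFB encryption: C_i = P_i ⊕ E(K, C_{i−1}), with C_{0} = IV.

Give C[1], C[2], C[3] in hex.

C[1]: E(K, 0xA1) = 0xB1; 0x61 ⊕ 0xB1 = 0xD0.
C[2]: E(K, 0xD0) = 0xC0; 0x09 ⊕ 0xC0 = 0xC9.
C[3]: E(K, 0xC9) = 0xD9; 0xC3 ⊕ 0xD9 = 0x1A.

C[1] = 0xD0, C[2] = 0xC9, C[3] = 0x1A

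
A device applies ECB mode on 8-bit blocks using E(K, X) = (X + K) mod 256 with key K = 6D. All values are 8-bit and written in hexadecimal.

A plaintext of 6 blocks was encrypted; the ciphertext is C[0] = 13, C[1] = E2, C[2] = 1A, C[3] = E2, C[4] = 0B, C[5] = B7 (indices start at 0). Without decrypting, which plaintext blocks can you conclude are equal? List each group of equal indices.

P[1] = P[3]

ECB encrypts each block independently with the same key, so equal ciphertext blocks imply equal plaintext blocks.
C[1] = C[3] = E2, so P[1] = P[3].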